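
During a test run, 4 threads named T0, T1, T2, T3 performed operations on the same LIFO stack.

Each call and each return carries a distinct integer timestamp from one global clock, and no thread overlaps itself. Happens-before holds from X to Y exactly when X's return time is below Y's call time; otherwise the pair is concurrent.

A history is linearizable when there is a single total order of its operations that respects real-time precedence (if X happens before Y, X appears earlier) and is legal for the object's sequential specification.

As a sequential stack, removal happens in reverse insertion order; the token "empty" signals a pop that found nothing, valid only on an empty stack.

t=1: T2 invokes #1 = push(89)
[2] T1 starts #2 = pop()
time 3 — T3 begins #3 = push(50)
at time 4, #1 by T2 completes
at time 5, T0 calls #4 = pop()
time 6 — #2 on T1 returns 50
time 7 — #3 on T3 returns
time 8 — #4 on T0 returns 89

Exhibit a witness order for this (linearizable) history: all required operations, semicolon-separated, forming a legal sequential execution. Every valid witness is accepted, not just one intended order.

#1; #3; #2; #4

after step 1 (#1 push(89)): stack <89>
after step 2 (#3 push(50)): stack <89,50>
after step 3 (#2 pop() → 50): stack <89>
after step 4 (#4 pop() → 89): stack <>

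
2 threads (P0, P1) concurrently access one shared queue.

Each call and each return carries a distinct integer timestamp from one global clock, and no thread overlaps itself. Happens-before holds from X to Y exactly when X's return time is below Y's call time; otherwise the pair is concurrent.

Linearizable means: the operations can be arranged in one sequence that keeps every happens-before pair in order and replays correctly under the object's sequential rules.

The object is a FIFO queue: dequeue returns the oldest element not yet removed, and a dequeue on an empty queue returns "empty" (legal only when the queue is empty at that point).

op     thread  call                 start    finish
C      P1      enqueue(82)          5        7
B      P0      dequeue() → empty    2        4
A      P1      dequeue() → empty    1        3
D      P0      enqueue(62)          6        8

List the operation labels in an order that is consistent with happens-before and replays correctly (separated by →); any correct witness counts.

A → B → C → D

after step 1 (A dequeue() → empty): queue <>
after step 2 (B dequeue() → empty): queue <>
after step 3 (C enqueue(82)): queue <82>
after step 4 (D enqueue(62)): queue <82,62>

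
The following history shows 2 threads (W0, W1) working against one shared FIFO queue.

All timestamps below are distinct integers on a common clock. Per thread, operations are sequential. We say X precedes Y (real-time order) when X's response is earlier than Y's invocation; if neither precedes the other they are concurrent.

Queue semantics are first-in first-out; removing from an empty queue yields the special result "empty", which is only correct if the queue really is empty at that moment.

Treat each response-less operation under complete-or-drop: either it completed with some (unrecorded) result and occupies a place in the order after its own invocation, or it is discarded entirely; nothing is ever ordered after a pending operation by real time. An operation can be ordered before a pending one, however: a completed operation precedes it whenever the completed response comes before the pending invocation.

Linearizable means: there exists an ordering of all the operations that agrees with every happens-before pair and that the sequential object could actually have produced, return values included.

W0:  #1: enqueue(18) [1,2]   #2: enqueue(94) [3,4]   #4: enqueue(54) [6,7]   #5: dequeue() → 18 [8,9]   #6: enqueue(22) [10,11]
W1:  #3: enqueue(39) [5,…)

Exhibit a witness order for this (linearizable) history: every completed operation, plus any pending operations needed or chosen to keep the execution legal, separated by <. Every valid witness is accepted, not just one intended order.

#1 < #2 < #3 < #4 < #5 < #6

1. #1 enqueue(18), leaving queue <18>
2. #2 enqueue(94), leaving queue <18,94>
3. #3 enqueue(39) (pending, included), leaving queue <18,94,39>
4. #4 enqueue(54), leaving queue <18,94,39,54>
5. #5 dequeue() → 18, leaving queue <94,39,54>
6. #6 enqueue(22), leaving queue <94,39,54,22>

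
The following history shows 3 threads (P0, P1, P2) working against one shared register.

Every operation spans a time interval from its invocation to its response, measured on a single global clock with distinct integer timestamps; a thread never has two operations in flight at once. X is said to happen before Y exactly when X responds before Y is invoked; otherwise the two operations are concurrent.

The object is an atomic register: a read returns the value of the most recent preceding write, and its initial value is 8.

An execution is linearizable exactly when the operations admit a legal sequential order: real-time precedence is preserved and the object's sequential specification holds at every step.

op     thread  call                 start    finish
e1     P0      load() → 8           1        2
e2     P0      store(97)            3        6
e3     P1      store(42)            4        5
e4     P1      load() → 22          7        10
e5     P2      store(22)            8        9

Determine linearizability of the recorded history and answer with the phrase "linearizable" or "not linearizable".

linearizable

a witness: e1, e2, e3, e5, e4
1. e1 load() → 8, leaving value 8
2. e2 store(97), leaving value 97
3. e3 store(42), leaving value 42
4. e5 store(22), leaving value 22
5. e4 load() → 22, leaving value 22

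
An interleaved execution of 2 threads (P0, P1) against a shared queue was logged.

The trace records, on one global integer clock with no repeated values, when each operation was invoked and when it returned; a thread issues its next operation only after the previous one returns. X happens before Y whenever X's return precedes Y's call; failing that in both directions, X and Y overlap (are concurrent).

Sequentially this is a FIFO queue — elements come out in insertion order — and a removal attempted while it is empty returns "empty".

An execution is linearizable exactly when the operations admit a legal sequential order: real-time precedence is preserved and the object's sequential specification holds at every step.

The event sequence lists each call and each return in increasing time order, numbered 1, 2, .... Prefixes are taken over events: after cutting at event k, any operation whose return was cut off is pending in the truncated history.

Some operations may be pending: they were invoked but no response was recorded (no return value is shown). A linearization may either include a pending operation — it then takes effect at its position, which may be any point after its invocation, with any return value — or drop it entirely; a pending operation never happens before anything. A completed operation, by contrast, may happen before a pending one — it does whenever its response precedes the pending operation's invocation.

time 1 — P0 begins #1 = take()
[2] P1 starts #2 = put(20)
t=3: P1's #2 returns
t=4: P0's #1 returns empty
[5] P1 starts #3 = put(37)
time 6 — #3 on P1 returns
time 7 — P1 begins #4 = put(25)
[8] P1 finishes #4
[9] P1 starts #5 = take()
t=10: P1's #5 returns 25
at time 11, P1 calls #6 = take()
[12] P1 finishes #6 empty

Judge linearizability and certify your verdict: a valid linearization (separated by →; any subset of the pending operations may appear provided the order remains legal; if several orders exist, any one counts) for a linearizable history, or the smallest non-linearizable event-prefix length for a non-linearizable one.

not linearizable — minimal violating prefix: 10 events

events 1..9 are fine; event 10 — the response of #5 at time 10 — makes the prefix non-linearizable
every one of the 2 real-time-consistent orders over 5 completed queue ops fails the sequential spec
sample order #1, #2, #3, #4, #5 stalls at step 5 — #5 take() → 25 has no legal effect
sample order #2, #1, #3, #4, #5 stalls at step 2 — #1 take() → empty has no legal effect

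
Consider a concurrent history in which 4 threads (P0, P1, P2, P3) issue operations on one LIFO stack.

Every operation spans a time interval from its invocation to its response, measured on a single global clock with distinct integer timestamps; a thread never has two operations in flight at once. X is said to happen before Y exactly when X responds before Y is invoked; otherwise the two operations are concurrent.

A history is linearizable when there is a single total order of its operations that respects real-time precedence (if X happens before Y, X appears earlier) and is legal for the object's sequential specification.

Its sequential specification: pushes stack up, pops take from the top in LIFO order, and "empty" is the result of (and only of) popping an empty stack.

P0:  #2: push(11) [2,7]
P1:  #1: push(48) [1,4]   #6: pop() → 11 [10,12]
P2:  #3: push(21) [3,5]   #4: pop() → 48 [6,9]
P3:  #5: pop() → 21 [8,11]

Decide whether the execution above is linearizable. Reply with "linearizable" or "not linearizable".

linearizable

a witness: #2, #1, #3, #5, #4, #6
step 1: #2 push(11) — stack <11>
step 2: #1 push(48) — stack <11,48>
step 3: #3 push(21) — stack <11,48,21>
step 4: #5 pop() → 21 — stack <11,48>
step 5: #4 pop() → 48 — stack <11>
step 6: #6 pop() → 11 — stack <>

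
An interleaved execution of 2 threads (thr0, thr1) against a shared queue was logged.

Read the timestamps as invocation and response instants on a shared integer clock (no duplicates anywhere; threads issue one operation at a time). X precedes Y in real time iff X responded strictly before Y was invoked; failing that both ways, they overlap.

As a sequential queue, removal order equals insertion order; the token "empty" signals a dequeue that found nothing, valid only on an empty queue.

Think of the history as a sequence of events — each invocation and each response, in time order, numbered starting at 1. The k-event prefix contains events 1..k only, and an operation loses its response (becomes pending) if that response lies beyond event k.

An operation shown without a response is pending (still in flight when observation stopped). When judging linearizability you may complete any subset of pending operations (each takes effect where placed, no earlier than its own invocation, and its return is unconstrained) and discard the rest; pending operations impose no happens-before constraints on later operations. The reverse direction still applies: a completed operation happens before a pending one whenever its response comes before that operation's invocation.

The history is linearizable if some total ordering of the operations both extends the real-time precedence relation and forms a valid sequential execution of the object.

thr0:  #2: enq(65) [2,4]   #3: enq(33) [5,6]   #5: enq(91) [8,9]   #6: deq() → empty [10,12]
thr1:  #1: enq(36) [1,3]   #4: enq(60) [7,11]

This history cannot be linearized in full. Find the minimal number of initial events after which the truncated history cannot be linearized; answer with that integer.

events 1..11 are still linearizable — one witness is #1, #2, #3, #4, #5:
1. #1 enq(36), leaving queue <36>
2. #2 enq(65), leaving queue <36,65>
3. #3 enq(33), leaving queue <36,65,33>
4. #4 enq(60), leaving queue <36,65,33,60>
5. #5 enq(91), leaving queue <36,65,33,60,91>
once event 12 joins (#6's response, time 12), exhaustive search finds no witness
e.g. #1, #2, #3, #4, #5, #6: illegal at step 6, since #6 deq() → empty cannot apply there
e.g. #1, #2, #3, #5, #4, #6: illegal at step 6, since #6 deq() → empty cannot apply there

12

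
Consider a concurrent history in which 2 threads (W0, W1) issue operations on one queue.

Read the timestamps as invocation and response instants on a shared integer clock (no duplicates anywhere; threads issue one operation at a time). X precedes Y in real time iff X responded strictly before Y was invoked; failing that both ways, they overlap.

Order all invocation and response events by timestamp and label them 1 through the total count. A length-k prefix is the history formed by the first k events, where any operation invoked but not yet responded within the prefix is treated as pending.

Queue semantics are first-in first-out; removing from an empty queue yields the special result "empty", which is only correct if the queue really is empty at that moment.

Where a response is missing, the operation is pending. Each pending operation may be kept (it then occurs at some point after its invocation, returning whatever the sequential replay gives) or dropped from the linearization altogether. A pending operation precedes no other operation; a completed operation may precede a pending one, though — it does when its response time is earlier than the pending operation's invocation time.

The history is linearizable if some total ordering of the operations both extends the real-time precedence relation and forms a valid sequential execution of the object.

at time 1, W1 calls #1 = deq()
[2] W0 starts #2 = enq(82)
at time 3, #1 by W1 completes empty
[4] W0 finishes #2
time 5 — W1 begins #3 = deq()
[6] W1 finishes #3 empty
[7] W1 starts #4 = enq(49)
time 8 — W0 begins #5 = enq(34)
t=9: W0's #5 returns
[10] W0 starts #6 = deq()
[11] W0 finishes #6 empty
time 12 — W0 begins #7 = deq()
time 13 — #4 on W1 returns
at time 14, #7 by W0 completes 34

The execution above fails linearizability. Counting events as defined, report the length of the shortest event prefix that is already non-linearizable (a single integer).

one valid order for events 1..5 is #1, #2:
after step 1 (#1 deq() → empty): queue <>
after step 2 (#2 enq(82)): queue <82>
include event 6 — #3 responding at 6 — and every candidate order breaks
sample order #1, #2, #3 stalls at step 3 — #3 deq() → empty has no legal effect
sample order #2, #1, #3 stalls at step 2 — #1 deq() → empty has no legal effect

6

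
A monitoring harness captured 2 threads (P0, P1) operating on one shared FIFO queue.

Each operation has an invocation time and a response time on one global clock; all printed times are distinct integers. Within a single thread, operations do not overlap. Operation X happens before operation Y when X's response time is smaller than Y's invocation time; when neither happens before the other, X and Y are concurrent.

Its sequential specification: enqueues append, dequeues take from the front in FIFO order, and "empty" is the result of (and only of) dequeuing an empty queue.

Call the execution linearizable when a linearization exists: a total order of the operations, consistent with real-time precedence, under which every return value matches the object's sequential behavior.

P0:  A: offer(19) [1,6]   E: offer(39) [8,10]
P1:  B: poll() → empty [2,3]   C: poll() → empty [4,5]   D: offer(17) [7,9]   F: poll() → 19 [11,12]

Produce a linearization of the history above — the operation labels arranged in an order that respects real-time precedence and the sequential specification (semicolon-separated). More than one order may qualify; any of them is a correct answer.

B; C; A; D; E; F

1. B poll() → empty, leaving queue <>
2. C poll() → empty, leaving queue <>
3. A offer(19), leaving queue <19>
4. D offer(17), leaving queue <19,17>
5. E offer(39), leaving queue <19,17,39>
6. F poll() → 19, leaving queue <17,39>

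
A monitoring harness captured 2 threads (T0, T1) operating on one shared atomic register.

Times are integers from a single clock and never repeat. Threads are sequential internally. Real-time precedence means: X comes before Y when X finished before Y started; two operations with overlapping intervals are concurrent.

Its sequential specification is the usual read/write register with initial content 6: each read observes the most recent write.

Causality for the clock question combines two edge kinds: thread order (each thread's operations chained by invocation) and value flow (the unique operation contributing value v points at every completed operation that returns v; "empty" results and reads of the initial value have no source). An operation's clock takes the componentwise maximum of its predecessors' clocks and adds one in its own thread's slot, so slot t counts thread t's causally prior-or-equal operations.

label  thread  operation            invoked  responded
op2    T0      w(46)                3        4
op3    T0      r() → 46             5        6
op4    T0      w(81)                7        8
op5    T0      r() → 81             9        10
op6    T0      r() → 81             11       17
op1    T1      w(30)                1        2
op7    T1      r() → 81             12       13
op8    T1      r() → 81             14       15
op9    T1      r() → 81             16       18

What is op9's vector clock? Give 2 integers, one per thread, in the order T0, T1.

(3, 4)

op1, invoked 1, has no incoming edges; only T1's bump applies → (0, 1)
op2, invoked 3, has no incoming edges; only T0's bump applies → (1, 0)
invoked at 5, op3 merges VC(op2)=(1, 0) and bumps T0's slot → (2, 0)
invoked at 7, op4 merges VC(op3)=(2, 0) and bumps T0's slot → (3, 0)
invoked at 9, op5 merges VC(op4)=(3, 0) and bumps T0's slot → (4, 0)
invoked at 12, op7 merges VC(op1)=(0, 1), VC(op4)=(3, 0) and bumps T1's slot → (3, 2)
invoked at 11, op6 merges VC(op4)=(3, 0), VC(op5)=(4, 0) and bumps T0's slot → (5, 0)
invoked at 14, op8 merges VC(op4)=(3, 0), VC(op7)=(3, 2) and bumps T1's slot → (3, 3)
invoked at 16, op9 merges VC(op4)=(3, 0), VC(op8)=(3, 3) and bumps T1's slot → (3, 4)
target: VC(op9) = (3, 4)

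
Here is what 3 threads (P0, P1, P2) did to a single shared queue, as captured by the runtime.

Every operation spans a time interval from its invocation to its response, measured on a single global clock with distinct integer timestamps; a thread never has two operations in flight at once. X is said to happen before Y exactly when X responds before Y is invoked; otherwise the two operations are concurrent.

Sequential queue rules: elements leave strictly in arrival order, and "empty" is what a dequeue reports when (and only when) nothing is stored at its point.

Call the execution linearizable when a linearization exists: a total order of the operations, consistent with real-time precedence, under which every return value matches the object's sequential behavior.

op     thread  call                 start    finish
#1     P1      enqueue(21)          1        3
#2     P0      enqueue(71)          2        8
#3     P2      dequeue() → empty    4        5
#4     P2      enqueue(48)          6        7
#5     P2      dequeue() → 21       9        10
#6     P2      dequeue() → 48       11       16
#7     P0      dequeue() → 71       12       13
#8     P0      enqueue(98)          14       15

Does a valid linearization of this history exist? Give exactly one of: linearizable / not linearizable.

already the first 5 events (up to #3's response at time 5) admit no linearization; the first 4 still do
one real-time candidate order over the 2 completed operations — the queue replay rejects it
completion choices over the 1 pending operation (#2) were checked; none helps
for example #1, #3 (pending dropped) fails at step 2: #3 dequeue() → empty is not legal there

not linearizable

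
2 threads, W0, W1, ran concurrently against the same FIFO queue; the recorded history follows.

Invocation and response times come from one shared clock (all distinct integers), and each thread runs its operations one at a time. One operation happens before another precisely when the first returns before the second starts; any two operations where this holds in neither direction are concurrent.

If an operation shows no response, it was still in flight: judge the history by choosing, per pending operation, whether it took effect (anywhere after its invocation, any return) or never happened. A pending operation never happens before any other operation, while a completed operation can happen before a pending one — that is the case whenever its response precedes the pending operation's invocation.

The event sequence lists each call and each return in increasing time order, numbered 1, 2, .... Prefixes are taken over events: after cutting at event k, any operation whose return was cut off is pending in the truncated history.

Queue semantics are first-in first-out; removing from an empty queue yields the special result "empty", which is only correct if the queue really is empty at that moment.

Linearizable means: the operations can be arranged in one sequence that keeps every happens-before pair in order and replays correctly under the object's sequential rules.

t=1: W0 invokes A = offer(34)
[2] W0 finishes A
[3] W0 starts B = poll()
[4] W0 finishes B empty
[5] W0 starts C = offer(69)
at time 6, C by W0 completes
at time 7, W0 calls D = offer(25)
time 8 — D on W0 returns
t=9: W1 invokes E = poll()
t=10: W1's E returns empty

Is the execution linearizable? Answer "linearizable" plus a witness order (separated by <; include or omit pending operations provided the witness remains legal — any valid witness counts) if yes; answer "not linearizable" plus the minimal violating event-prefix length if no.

not linearizable — minimal violating prefix: 4 events

through event 3 a valid linearization exists; event 4 (B responding at time 4) ends that
a single order respects real time; the 2 completed FIFO queue operations fail replay along it
e.g. A, B: illegal at step 2, since B poll() → empty cannot apply there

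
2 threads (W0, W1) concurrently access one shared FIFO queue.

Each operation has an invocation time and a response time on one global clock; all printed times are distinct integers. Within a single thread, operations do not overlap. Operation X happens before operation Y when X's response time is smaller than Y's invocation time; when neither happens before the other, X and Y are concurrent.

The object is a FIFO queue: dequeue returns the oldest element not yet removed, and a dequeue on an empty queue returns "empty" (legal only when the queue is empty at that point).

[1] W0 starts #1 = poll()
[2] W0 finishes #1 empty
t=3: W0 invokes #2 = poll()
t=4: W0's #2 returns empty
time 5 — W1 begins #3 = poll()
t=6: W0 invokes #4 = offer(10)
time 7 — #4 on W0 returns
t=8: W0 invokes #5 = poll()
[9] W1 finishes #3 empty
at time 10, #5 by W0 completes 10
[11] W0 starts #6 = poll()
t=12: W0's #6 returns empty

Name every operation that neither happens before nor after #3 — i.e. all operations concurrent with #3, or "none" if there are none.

#4, #5

#3 spans [5,9]: anything still running between times 5 and 9 counts as concurrent
#1 [1,2]: before
#2 [3,4]: before
#4 [6,7]: concurrent
#5 [8,10]: concurrent
#6 [11,12]: after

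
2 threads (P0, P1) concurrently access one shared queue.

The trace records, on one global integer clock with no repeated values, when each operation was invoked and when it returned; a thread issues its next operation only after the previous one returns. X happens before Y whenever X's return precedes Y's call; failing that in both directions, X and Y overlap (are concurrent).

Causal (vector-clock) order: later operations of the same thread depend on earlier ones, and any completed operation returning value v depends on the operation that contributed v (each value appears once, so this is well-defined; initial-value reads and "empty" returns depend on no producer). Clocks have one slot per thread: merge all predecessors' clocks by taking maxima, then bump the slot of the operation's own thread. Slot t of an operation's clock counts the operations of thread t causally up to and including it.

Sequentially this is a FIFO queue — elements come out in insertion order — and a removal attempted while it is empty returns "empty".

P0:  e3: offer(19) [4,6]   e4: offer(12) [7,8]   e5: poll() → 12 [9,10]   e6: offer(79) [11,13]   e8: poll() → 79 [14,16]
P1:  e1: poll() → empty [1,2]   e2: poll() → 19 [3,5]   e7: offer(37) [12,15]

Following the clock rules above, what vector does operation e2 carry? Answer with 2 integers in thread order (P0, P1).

(1, 2)

VC(e1, invoked at 1): no causal predecessors; +1 on P1 → (0, 1)
VC(e3, invoked at 4): no causal predecessors; +1 on P0 → (1, 0)
merge at e4 (invoked 7): VC(e3)=(1, 0), own-thread bump on P0 → (2, 0)
merge at e2 (invoked 3): VC(e1)=(0, 1), VC(e3)=(1, 0), own-thread bump on P1 → (1, 2)
merge at e5 (invoked 9): VC(e4)=(2, 0), own-thread bump on P0 → (3, 0)
merge at e7 (invoked 12): VC(e2)=(1, 2), own-thread bump on P1 → (1, 3)
merge at e6 (invoked 11): VC(e5)=(3, 0), own-thread bump on P0 → (4, 0)
merge at e8 (invoked 14): VC(e6)=(4, 0), own-thread bump on P0 → (5, 0)
target: VC(e2) = (1, 2)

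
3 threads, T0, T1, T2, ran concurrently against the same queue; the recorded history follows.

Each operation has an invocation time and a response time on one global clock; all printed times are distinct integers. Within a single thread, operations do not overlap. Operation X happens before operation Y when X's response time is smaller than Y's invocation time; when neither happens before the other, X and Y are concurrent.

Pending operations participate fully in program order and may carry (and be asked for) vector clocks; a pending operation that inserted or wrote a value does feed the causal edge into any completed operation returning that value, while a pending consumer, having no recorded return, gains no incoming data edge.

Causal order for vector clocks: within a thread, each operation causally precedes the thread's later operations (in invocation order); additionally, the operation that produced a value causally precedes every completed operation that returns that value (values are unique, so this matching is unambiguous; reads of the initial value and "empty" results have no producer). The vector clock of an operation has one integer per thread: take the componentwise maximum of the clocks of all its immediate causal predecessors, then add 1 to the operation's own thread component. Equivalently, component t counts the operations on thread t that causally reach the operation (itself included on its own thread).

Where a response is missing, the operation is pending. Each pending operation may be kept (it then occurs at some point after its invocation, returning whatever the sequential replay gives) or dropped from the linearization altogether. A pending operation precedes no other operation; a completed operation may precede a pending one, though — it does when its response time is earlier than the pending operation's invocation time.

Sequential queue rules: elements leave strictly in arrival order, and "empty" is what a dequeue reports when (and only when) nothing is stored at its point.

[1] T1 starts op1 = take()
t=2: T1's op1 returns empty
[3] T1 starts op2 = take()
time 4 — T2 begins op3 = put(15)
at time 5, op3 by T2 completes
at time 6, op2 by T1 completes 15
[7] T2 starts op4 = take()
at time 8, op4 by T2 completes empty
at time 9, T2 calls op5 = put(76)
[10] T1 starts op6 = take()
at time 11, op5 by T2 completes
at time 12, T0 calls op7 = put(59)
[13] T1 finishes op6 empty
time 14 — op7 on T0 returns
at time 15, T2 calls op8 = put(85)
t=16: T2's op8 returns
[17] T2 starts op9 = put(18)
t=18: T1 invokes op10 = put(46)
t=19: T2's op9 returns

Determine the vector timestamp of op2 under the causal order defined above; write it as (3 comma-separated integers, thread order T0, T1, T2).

(0, 2, 1)

op3 (invocation 4): nothing precedes it; T2's component alone gives (0, 0, 1)
op1 (invocation 1): nothing precedes it; T1's component alone gives (0, 1, 0)
op7 (invocation 12): nothing precedes it; T0's component alone gives (1, 0, 0)
invoked at 7, op4 merges VC(op3)=(0, 0, 1) and bumps T2's slot → (0, 0, 2)
invoked at 9, op5 merges VC(op4)=(0, 0, 2) and bumps T2's slot → (0, 0, 3)
invoked at 3, op2 merges VC(op1)=(0, 1, 0), VC(op3)=(0, 0, 1) and bumps T1's slot → (0, 2, 1)
invoked at 15, op8 merges VC(op5)=(0, 0, 3) and bumps T2's slot → (0, 0, 4)
invoked at 10, op6 merges VC(op2)=(0, 2, 1) and bumps T1's slot → (0, 3, 1)
invoked at 17, op9 merges VC(op8)=(0, 0, 4) and bumps T2's slot → (0, 0, 5)
invoked at 18, op10 merges VC(op6)=(0, 3, 1) and bumps T1's slot → (0, 4, 1)
target: VC(op2) = (0, 2, 1)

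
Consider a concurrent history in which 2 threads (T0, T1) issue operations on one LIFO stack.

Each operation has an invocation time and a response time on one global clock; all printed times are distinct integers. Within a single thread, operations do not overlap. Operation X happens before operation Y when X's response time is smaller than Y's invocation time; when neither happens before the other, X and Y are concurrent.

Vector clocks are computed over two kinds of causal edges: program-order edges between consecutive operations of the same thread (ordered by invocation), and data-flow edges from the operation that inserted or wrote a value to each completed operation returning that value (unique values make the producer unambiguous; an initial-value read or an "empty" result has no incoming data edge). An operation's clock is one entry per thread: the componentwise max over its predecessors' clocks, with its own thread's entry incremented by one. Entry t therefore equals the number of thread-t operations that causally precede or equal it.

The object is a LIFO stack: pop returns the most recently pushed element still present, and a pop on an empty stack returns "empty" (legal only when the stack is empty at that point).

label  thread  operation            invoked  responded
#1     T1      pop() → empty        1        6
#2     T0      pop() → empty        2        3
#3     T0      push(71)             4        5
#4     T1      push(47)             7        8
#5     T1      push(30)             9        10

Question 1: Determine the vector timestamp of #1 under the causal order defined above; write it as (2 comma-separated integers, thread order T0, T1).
no predecessors for #1 (invoked 1): T1 increments from zero → (0, 1)
no predecessors for #2 (invoked 2): T0 increments from zero → (1, 0)
#4 (invocation 7): componentwise max over VC(#1)=(0, 1), +1 at T1, giving (0, 2)
#3 (invocation 4): componentwise max over VC(#2)=(1, 0), +1 at T0, giving (2, 0)
#5 (invocation 9): componentwise max over VC(#4)=(0, 2), +1 at T1, giving (0, 3)
target: VC(#1) = (0, 1)

(0, 1)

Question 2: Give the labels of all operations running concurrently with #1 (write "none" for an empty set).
#1 spans [1,6]: anything still running between times 1 and 6 counts as concurrent
#2 [2,3]: concurrent
#3 [4,5]: concurrent
#4 [7,8]: after
#5 [9,10]: after

#2, #3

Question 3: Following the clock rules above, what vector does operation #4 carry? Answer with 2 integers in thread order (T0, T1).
#1 (invocation 1): nothing precedes it; T1's component alone gives (0, 1)
#2 (invocation 2): nothing precedes it; T0's component alone gives (1, 0)
invoked at 7, #4 merges VC(#1)=(0, 1) and bumps T1's slot → (0, 2)
invoked at 4, #3 merges VC(#2)=(1, 0) and bumps T0's slot → (2, 0)
invoked at 9, #5 merges VC(#4)=(0, 2) and bumps T1's slot → (0, 3)
target: VC(#4) = (0, 2)

(0, 2)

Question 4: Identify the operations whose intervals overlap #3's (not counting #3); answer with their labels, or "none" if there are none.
#3 runs from 4 to 5; window-overlapping ops are concurrent
#1 [1,6]: concurrent
#2 [2,3]: before
#4 [7,8]: after
#5 [9,10]: after

#1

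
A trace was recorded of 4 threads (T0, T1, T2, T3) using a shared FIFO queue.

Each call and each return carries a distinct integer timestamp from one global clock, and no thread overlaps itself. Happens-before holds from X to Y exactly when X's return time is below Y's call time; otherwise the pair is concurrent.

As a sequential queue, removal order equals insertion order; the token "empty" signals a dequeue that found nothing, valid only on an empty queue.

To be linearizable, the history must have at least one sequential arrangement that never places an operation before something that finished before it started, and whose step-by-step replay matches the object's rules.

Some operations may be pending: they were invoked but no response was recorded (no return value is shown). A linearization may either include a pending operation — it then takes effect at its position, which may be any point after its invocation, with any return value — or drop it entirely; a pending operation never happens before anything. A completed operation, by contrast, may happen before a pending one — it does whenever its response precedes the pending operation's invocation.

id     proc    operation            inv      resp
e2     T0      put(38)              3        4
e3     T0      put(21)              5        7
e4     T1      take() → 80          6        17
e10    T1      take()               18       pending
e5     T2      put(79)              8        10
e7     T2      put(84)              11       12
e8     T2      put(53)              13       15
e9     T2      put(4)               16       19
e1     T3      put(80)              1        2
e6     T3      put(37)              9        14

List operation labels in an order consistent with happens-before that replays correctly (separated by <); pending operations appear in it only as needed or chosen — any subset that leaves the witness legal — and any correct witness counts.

e1 < e2 < e3 < e4 < e5 < e6 < e7 < e8 < e9

1. e1 put(80), leaving queue <80>
2. e2 put(38), leaving queue <80,38>
3. e3 put(21), leaving queue <80,38,21>
4. e4 take() → 80, leaving queue <38,21>
5. e5 put(79), leaving queue <38,21,79>
6. e6 put(37), leaving queue <38,21,79,37>
7. e7 put(84), leaving queue <38,21,79,37,84>
8. e8 put(53), leaving queue <38,21,79,37,84,53>
9. e9 put(4), leaving queue <38,21,79,37,84,53,4>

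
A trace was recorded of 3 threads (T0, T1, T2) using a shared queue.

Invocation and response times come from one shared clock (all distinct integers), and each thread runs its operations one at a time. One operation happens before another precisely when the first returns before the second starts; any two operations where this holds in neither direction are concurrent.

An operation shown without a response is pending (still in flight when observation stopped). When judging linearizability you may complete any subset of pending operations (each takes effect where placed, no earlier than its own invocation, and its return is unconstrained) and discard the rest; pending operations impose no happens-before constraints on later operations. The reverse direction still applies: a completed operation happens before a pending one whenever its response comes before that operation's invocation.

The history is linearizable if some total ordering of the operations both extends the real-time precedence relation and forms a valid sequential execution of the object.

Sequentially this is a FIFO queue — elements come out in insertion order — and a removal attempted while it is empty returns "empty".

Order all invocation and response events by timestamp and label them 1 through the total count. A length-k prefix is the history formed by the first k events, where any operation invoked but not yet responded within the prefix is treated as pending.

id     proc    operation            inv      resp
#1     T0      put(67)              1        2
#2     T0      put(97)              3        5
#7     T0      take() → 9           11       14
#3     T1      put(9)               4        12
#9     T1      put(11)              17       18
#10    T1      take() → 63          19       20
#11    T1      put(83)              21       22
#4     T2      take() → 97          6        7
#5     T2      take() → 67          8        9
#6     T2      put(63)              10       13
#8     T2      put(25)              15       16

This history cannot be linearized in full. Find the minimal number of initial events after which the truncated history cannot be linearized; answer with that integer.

7

events 1..6 are still linearizable — one witness is #1, #2:
after step 1 (#1 put(67)): queue <67>
after step 2 (#2 put(97)): queue <67,97>
include event 7 — #4 responding at 7 — and every candidate order breaks
completion choices over the 1 pending operation (#3) were checked; none helps
sample order #1, #2, #4 (pending dropped) stalls at step 3 — #4 take() → 97 has no legal effect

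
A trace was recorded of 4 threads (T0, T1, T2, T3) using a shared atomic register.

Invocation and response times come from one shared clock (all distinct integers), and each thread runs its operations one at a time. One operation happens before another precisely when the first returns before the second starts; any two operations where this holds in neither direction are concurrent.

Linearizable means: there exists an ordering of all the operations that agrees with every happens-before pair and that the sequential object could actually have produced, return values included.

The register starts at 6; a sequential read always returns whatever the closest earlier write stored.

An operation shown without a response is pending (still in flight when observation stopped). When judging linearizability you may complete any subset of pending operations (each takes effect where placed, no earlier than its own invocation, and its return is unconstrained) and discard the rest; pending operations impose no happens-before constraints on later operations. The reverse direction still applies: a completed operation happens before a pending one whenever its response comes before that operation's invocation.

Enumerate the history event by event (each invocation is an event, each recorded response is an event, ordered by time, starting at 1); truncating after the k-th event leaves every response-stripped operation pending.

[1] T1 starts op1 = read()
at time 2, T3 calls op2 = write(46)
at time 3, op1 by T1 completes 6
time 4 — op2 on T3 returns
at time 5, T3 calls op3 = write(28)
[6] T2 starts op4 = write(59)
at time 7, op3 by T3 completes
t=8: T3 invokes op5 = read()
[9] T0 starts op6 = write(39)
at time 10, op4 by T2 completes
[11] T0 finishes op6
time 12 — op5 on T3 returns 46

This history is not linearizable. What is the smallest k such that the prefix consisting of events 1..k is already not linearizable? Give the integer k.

events 1..11 are linearizable; a witness order is op1, op2, op3, op4, op5, op6:
after step 1 (op1 read() → 6): value 6
after step 2 (op2 write(46)): value 46
after step 3 (op3 write(28)): value 28
after step 4 (op4 write(59)): value 59
after step 5 (op5 read() (pending, included)): value 59
after step 6 (op6 write(39)): value 39
adding event 12 (op5 responds at 12) leaves no legal real-time order
for example op1, op2, op3, op4, op5, op6 fails at step 5: op5 read() → 46 is not legal there
for example op1, op2, op3, op4, op6, op5 fails at step 6: op5 read() → 46 is not legal there

12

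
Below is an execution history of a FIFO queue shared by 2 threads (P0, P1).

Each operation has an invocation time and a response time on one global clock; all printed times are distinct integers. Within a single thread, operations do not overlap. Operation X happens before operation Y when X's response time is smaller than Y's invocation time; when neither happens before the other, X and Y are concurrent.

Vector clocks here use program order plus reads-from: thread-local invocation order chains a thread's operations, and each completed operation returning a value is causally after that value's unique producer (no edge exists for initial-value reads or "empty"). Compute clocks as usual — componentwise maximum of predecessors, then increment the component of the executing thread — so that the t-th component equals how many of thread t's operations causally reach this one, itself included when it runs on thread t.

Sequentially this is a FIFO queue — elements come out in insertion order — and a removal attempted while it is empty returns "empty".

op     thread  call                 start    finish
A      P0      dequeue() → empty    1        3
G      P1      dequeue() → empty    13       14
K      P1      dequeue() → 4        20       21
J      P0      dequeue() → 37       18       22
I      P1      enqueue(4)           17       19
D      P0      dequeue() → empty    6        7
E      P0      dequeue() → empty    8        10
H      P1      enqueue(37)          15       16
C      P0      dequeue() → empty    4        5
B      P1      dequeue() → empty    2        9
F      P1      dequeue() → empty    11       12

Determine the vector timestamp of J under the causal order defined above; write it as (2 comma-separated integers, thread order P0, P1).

(5, 4)

B, invoked 2, has no incoming edges; only P1's bump applies → (0, 1)
A, invoked 1, has no incoming edges; only P0's bump applies → (1, 0)
merge at F (invoked 11): VC(B)=(0, 1), own-thread bump on P1 → (0, 2)
merge at C (invoked 4): VC(A)=(1, 0), own-thread bump on P0 → (2, 0)
merge at G (invoked 13): VC(F)=(0, 2), own-thread bump on P1 → (0, 3)
merge at D (invoked 6): VC(C)=(2, 0), own-thread bump on P0 → (3, 0)
merge at H (invoked 15): VC(G)=(0, 3), own-thread bump on P1 → (0, 4)
merge at E (invoked 8): VC(D)=(3, 0), own-thread bump on P0 → (4, 0)
merge at I (invoked 17): VC(H)=(0, 4), own-thread bump on P1 → (0, 5)
merge at K (invoked 20): VC(I)=(0, 5), own-thread bump on P1 → (0, 6)
merge at J (invoked 18): VC(E)=(4, 0), VC(H)=(0, 4), own-thread bump on P0 → (5, 4)
target: VC(J) = (5, 4)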